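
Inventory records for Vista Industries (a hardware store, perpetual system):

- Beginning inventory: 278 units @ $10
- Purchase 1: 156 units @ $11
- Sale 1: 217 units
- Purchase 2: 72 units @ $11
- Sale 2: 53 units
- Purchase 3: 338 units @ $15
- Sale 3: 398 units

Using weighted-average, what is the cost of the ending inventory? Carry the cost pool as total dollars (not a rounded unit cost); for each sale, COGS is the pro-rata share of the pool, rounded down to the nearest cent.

Ending inventory = $2,315.75

After Beginning: 278 on hand, pool $2,780.00 (≈ $10.0000 each)
After Purchase 1: 434 on hand, pool $4,496.00 (≈ $10.3594 each)
Sale 1, sell 217: 217/434 × $4,496.00 → $2,248.00
After Purchase 2: 289 on hand, pool $3,040.00 (≈ $10.5190 each)
Sale 2, sell 53: 53/289 × $3,040.00 → $557.50
After Purchase 3: 574 on hand, pool $7,552.50 (≈ $13.1577 each)
Sale 3, sell 398: 398/574 × $7,552.50 → $5,236.75
Total COGS = $2,248.00 + $557.50 + $5,236.75 = $8,042.25
Ending inventory (cost pool remaining) = $2,315.75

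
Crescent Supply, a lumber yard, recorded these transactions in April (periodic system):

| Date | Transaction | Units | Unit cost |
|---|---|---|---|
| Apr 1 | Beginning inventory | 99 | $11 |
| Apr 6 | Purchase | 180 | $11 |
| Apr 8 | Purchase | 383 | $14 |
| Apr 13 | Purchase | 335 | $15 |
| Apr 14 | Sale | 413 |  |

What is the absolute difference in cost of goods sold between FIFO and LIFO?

FIFO COGS: 99 @ $11 + 180 @ $11 + 134 @ $14 = $4,945
LIFO COGS: 335 @ $15 + 78 @ $14 = $6,117
Difference = |$4,945 − $6,117| = $1,172

$1,172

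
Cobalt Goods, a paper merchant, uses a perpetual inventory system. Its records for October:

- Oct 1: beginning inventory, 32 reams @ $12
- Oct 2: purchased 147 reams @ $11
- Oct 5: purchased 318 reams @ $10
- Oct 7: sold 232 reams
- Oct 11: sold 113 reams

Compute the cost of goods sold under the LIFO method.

Oct 7, 232 sold [LIFO — newest first]: 232 @ $10 = $2,320
Oct 11, 113 sold [LIFO — newest first]: 86 @ $10 + 27 @ $11 = $1,157
Total COGS = $2,320 + $1,157 = $3,477
Ending inventory: 32 @ $12 + 120 @ $11 = $1,704
Check: goods available $5,181 = COGS $3,477 + ending $1,704

COGS = $3,477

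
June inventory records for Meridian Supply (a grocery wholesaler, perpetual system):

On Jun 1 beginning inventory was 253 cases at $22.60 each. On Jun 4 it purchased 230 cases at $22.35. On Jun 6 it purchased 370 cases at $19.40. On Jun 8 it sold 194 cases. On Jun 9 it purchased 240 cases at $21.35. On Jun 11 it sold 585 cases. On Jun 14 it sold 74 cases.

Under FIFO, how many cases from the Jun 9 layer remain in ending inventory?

240

Jun 8, 194 sold [FIFO — oldest first]: 194 @ $22.60 = $4,384.40
Jun 11, 585 sold [FIFO — oldest first]: 59 @ $22.60 + 230 @ $22.35 + 296 @ $19.40 = $12,216.30
Jun 14, 74 sold [FIFO — oldest first]: 74 @ $19.40 = $1,435.60
Total COGS = $4,384.40 + $12,216.30 + $1,435.60 = $18,036.30
Ending inventory: 240 @ $21.35 = $5,124.00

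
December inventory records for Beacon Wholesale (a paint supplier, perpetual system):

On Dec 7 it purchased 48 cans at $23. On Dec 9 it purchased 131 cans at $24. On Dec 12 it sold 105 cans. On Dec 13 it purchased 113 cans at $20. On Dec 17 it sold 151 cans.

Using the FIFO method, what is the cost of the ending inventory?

Ending inventory = $720

Dec 12, 105 sold [FIFO — oldest first]: 48 @ $23 + 57 @ $24 = $2,472
Dec 17, 151 sold [FIFO — oldest first]: 74 @ $24 + 77 @ $20 = $3,316
Total COGS = $2,472 + $3,316 = $5,788
Ending inventory: 36 @ $20 = $720
Check: goods available $6,508 = COGS $5,788 + ending $720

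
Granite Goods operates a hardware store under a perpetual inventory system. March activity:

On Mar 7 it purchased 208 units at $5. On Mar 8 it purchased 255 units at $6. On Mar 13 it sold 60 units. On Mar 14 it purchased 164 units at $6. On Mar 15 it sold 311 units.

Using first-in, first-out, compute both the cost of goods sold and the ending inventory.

COGS = $2,018; ending inventory = $1,536

Mar 13, 60 sold [FIFO — oldest first]: 60 @ $5 = $300
Mar 15, 311 sold [FIFO — oldest first]: 148 @ $5 + 163 @ $6 = $1,718
Total COGS = $300 + $1,718 = $2,018
Ending inventory: 92 @ $6 + 164 @ $6 = $1,536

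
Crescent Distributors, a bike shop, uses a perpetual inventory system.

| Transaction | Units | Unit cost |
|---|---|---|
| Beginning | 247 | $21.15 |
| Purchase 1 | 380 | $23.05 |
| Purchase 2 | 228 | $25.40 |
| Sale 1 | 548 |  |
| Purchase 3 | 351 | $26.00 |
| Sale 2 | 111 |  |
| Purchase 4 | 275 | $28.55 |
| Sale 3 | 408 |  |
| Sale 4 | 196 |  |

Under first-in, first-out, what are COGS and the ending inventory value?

Sale 1 (548) [FIFO — oldest first]: 247 @ $21.15 + 301 @ $23.05 = $12,162.10
Sale 2 (111) [FIFO — oldest first]: 79 @ $23.05 + 32 @ $25.40 = $2,633.75
Sale 3 (408) [FIFO — oldest first]: 196 @ $25.40 + 212 @ $26.00 = $10,490.40
Sale 4 (196) [FIFO — oldest first]: 139 @ $26.00 + 57 @ $28.55 = $5,241.35
Total COGS = $12,162.10 + $2,633.75 + $10,490.40 + $5,241.35 = $30,527.60
Ending inventory: 218 @ $28.55 = $6,223.90
Check: goods available $36,751.50 = COGS $30,527.60 + ending $6,223.90

COGS = $30,527.60; ending inventory = $6,223.90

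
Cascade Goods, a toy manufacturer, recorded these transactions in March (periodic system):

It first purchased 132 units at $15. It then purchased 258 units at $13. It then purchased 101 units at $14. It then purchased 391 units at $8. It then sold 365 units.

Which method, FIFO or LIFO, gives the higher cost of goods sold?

FIFO

FIFO COGS: 132 @ $15 + 233 @ $13 = $5,009
LIFO COGS: 365 @ $8 = $2,920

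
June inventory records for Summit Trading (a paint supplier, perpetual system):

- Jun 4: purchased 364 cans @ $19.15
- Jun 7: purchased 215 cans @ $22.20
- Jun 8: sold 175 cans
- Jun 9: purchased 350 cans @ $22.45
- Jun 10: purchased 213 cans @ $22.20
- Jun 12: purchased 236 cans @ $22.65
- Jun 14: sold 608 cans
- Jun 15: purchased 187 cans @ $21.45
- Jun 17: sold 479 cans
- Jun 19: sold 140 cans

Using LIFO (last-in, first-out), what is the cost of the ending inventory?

Jun 8, 175 sold [LIFO — newest first]: 175 @ $22.20 = $3,885.00
Jun 14, 608 sold [LIFO — newest first]: 236 @ $22.65 + 213 @ $22.20 + 159 @ $22.45 = $13,643.55
Jun 17, 479 sold [LIFO — newest first]: 187 @ $21.45 + 191 @ $22.45 + 40 @ $22.20 + 61 @ $19.15 = $10,355.25
Jun 19, 140 sold [LIFO — newest first]: 140 @ $19.15 = $2,681.00
Total COGS = $3,885.00 + $13,643.55 + $10,355.25 + $2,681.00 = $30,564.80
Ending inventory: 163 @ $19.15 = $3,121.45

Ending inventory = $3,121.45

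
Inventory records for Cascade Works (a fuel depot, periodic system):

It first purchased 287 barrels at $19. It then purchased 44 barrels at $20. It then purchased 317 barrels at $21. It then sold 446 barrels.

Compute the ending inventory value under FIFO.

Sale 1 (446) [FIFO — oldest first]: 287 @ $19 + 44 @ $20 + 115 @ $21 = $8,748
Ending inventory: 202 @ $21 = $4,242
Check: goods available $12,990 = COGS $8,748 + ending $4,242

Ending inventory = $4,242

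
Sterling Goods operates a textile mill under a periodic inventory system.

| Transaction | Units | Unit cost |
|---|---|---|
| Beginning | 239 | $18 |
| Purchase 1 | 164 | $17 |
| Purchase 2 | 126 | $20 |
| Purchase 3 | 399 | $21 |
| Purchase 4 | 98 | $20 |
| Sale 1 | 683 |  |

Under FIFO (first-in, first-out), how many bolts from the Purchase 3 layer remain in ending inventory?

245

Sale 1 (683) [FIFO — oldest first]: 239 @ $18 + 164 @ $17 + 126 @ $20 + 154 @ $21 = $12,844
Ending inventory: 245 @ $21 + 98 @ $20 = $7,105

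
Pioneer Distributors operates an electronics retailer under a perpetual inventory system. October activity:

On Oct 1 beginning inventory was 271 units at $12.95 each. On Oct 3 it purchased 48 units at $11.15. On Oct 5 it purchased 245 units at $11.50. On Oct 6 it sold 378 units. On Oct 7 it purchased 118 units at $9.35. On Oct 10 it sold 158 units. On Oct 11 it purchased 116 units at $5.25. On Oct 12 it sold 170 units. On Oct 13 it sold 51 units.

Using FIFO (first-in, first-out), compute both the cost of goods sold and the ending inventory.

Oct 6, 378 sold [FIFO — oldest first]: 271 @ $12.95 + 48 @ $11.15 + 59 @ $11.50 = $4,723.15
Oct 10, 158 sold [FIFO — oldest first]: 158 @ $11.50 = $1,817.00
Oct 12, 170 sold [FIFO — oldest first]: 28 @ $11.50 + 118 @ $9.35 + 24 @ $5.25 = $1,551.30
Oct 13, 51 sold [FIFO — oldest first]: 51 @ $5.25 = $267.75
Total COGS = $4,723.15 + $1,817.00 + $1,551.30 + $267.75 = $8,359.20
Ending inventory: 41 @ $5.25 = $215.25
Check: goods available $8,574.45 = COGS $8,359.20 + ending $215.25

COGS = $8,359.20; ending inventory = $215.25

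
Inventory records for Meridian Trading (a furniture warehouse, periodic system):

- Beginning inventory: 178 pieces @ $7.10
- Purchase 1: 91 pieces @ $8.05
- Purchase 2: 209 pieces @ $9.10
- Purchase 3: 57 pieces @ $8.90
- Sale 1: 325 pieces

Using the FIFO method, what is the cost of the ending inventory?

Ending inventory = $1,899.60

Sale 1 (325) [FIFO — oldest first]: 178 @ $7.10 + 91 @ $8.05 + 56 @ $9.10 = $2,505.95
Ending inventory: 153 @ $9.10 + 57 @ $8.90 = $1,899.60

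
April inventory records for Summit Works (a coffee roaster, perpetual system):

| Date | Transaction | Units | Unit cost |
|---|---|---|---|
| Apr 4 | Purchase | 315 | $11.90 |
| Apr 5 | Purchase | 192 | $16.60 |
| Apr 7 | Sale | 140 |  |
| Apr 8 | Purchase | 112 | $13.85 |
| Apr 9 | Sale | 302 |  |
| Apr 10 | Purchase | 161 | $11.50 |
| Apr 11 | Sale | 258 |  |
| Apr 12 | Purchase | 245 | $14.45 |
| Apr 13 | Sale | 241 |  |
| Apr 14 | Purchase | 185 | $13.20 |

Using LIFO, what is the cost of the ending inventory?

Ending inventory = $3,451.80

Apr 7, 140 sold [LIFO — newest first]: 140 @ $16.60 = $2,324.00
Apr 9, 302 sold [LIFO — newest first]: 112 @ $13.85 + 52 @ $16.60 + 138 @ $11.90 = $4,056.60
Apr 11, 258 sold [LIFO — newest first]: 161 @ $11.50 + 97 @ $11.90 = $3,005.80
Apr 13, 241 sold [LIFO — newest first]: 241 @ $14.45 = $3,482.45
Total COGS = $2,324.00 + $4,056.60 + $3,005.80 + $3,482.45 = $12,868.85
Ending inventory: 80 @ $11.90 + 4 @ $14.45 + 185 @ $13.20 = $3,451.80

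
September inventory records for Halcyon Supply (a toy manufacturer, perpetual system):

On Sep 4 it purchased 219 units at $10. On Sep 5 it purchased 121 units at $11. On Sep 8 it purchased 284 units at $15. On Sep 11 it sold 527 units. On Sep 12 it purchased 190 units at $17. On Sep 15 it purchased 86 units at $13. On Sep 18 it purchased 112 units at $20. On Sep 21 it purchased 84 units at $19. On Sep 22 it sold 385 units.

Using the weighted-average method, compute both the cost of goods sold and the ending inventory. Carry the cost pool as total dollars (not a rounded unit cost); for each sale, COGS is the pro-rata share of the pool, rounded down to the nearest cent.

COGS = $12,927.36; ending inventory = $3,037.64

After Sep 4: 219 on hand, pool $2,190.00 (≈ $10.0000 each)
After Sep 5: 340 on hand, pool $3,521.00 (≈ $10.3559 each)
After Sep 8: 624 on hand, pool $7,781.00 (≈ $12.4696 each)
Sep 11, sell 527: 527/624 × $7,781.00 → $6,571.45
After Sep 12: 287 on hand, pool $4,439.55 (≈ $15.4688 each)
After Sep 15: 373 on hand, pool $5,557.55 (≈ $14.8996 each)
After Sep 18: 485 on hand, pool $7,797.55 (≈ $16.0774 each)
After Sep 21: 569 on hand, pool $9,393.55 (≈ $16.5089 each)
Sep 22, sell 385: 385/569 × $9,393.55 → $6,355.91
Total COGS = $6,571.45 + $6,355.91 = $12,927.36
Ending inventory (cost pool remaining) = $3,037.64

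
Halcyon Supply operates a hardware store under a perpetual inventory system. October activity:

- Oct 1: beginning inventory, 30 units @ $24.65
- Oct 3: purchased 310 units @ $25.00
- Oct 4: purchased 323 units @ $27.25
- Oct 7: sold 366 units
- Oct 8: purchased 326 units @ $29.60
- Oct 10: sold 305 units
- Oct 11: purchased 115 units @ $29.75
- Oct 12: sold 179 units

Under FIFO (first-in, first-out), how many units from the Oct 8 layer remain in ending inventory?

139

Oct 7, 366 sold [FIFO — oldest first]: 30 @ $24.65 + 310 @ $25.00 + 26 @ $27.25 = $9,198.00
Oct 10, 305 sold [FIFO — oldest first]: 297 @ $27.25 + 8 @ $29.60 = $8,330.05
Oct 12, 179 sold [FIFO — oldest first]: 179 @ $29.60 = $5,298.40
Total COGS = $9,198.00 + $8,330.05 + $5,298.40 = $22,826.45
Ending inventory: 139 @ $29.60 + 115 @ $29.75 = $7,535.65
Check: goods available $30,362.10 = COGS $22,826.45 + ending $7,535.65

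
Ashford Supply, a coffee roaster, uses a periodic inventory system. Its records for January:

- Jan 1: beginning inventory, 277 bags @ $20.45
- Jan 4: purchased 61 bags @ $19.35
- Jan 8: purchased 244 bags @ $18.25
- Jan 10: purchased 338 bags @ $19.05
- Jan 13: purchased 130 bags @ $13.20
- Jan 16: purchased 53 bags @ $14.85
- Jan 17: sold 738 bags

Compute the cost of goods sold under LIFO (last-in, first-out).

COGS = $12,902.20

Jan 17, 738 sold [LIFO — newest first]: 53 @ $14.85 + 130 @ $13.20 + 338 @ $19.05 + 217 @ $18.25 = $12,902.20
Ending inventory: 277 @ $20.45 + 61 @ $19.35 + 27 @ $18.25 = $7,337.75
Check: goods available $20,239.95 = COGS $12,902.20 + ending $7,337.75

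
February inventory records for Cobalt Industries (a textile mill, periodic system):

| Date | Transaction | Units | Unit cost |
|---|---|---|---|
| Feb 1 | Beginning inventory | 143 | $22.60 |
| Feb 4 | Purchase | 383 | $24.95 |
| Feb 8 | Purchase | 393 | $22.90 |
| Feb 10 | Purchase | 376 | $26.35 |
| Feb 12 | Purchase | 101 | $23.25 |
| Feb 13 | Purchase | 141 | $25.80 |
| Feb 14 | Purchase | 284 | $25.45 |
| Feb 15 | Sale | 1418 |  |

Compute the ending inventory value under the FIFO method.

Ending inventory = $10,298.00

Feb 15, 1418 sold [FIFO — oldest first]: 143 @ $22.60 + 383 @ $24.95 + 393 @ $22.90 + 376 @ $26.35 + 101 @ $23.25 + 22 @ $25.80 = $34,610.80
Ending inventory: 119 @ $25.80 + 284 @ $25.45 = $10,298.00
Check: goods available $44,908.80 = COGS $34,610.80 + ending $10,298.00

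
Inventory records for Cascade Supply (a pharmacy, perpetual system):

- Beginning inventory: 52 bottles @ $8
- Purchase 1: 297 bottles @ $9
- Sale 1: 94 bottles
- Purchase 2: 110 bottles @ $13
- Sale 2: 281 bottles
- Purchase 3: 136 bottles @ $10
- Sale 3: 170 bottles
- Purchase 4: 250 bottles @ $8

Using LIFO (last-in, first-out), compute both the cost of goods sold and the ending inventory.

Sale 1 (94) [LIFO — newest first]: 94 @ $9 = $846
Sale 2 (281) [LIFO — newest first]: 110 @ $13 + 171 @ $9 = $2,969
Sale 3 (170) [LIFO — newest first]: 136 @ $10 + 32 @ $9 + 2 @ $8 = $1,664
Total COGS = $846 + $2,969 + $1,664 = $5,479
Ending inventory: 50 @ $8 + 250 @ $8 = $2,400
Check: goods available $7,879 = COGS $5,479 + ending $2,400

COGS = $5,479; ending inventory = $2,400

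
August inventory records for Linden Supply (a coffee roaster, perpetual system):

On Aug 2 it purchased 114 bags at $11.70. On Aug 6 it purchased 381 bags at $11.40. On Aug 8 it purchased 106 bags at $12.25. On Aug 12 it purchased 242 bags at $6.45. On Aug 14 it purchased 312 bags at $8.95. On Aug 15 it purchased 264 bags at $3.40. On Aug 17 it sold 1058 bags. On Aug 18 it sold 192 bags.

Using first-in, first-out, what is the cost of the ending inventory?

Ending inventory = $574.60

Aug 17, 1058 sold [FIFO — oldest first]: 114 @ $11.70 + 381 @ $11.40 + 106 @ $12.25 + 242 @ $6.45 + 215 @ $8.95 = $10,460.85
Aug 18, 192 sold [FIFO — oldest first]: 97 @ $8.95 + 95 @ $3.40 = $1,191.15
Total COGS = $10,460.85 + $1,191.15 = $11,652.00
Ending inventory: 169 @ $3.40 = $574.60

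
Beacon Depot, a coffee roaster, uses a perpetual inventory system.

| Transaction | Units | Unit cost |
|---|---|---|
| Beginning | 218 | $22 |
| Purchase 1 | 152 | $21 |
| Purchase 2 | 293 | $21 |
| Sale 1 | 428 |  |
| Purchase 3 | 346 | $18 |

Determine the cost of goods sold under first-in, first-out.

Sale 1 (428) [FIFO — oldest first]: 218 @ $22 + 152 @ $21 + 58 @ $21 = $9,206
Ending inventory: 235 @ $21 + 346 @ $18 = $11,163

COGS = $9,206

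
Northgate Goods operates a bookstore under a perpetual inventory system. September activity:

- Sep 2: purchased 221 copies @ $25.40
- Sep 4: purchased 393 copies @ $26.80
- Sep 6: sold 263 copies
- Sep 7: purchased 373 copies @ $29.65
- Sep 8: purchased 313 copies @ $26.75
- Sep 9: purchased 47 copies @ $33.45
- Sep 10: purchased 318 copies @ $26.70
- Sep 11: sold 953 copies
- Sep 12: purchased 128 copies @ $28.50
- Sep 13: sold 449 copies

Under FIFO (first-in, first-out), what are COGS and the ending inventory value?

Sep 6, 263 sold [FIFO — oldest first]: 221 @ $25.40 + 42 @ $26.80 = $6,739.00
Sep 11, 953 sold [FIFO — oldest first]: 351 @ $26.80 + 373 @ $29.65 + 229 @ $26.75 = $26,592.00
Sep 13, 449 sold [FIFO — oldest first]: 84 @ $26.75 + 47 @ $33.45 + 318 @ $26.70 = $12,309.75
Total COGS = $6,739.00 + $26,592.00 + $12,309.75 = $45,640.75
Ending inventory: 128 @ $28.50 = $3,648.00
Check: goods available $49,288.75 = COGS $45,640.75 + ending $3,648.00

COGS = $45,640.75; ending inventory = $3,648.00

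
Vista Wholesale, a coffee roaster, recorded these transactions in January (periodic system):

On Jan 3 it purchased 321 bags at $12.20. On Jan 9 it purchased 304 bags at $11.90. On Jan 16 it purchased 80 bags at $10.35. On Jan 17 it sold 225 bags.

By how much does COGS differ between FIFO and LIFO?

FIFO COGS: 225 @ $12.20 = $2,745.00
LIFO COGS: 80 @ $10.35 + 145 @ $11.90 = $2,553.50
Difference = |$2,745.00 − $2,553.50| = $191.50

$191.50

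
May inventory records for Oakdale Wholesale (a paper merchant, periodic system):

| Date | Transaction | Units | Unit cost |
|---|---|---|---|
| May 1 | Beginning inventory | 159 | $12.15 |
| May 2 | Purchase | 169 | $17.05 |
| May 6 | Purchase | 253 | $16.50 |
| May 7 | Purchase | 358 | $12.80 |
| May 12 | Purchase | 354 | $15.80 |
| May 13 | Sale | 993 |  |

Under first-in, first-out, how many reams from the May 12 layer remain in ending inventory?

May 13, 993 sold [FIFO — oldest first]: 159 @ $12.15 + 169 @ $17.05 + 253 @ $16.50 + 358 @ $12.80 + 54 @ $15.80 = $14,423.40
Ending inventory: 300 @ $15.80 = $4,740.00

300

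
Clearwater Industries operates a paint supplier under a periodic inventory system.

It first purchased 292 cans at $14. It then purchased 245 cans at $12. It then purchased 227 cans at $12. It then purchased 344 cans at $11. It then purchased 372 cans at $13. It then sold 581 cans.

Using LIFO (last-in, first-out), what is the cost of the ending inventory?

Ending inventory = $11,237

Sale 1 (581) [LIFO — newest first]: 372 @ $13 + 209 @ $11 = $7,135
Ending inventory: 292 @ $14 + 245 @ $12 + 227 @ $12 + 135 @ $11 = $11,237
Check: goods available $18,372 = COGS $7,135 + ending $11,237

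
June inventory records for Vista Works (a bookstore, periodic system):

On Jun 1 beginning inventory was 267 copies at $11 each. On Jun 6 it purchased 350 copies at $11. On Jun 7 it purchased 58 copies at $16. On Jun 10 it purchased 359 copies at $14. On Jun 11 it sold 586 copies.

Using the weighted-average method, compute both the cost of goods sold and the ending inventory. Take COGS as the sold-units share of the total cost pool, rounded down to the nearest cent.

COGS = $7,220.72; ending inventory = $5,520.28

Jun 11, sell 586: 586/1034 × $12,741.00 → $7,220.72
Ending inventory (cost pool remaining) = $5,520.28
Check: goods available $12,741.00 = COGS $7,220.72 + ending $5,520.28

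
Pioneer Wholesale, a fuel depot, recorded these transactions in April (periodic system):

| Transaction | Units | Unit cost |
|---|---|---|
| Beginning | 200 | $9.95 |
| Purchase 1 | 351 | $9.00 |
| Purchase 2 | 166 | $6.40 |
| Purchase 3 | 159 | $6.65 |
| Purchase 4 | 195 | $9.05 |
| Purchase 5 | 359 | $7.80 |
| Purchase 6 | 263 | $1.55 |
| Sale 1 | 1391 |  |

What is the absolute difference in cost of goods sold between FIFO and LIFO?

$2,196.15

FIFO COGS: 200 @ $9.95 + 351 @ $9.00 + 166 @ $6.40 + 159 @ $6.65 + 195 @ $9.05 + 320 @ $7.80 = $11,529.50
LIFO COGS: 263 @ $1.55 + 359 @ $7.80 + 195 @ $9.05 + 159 @ $6.65 + 166 @ $6.40 + 249 @ $9.00 = $9,333.35
Difference = |$11,529.50 − $9,333.35| = $2,196.15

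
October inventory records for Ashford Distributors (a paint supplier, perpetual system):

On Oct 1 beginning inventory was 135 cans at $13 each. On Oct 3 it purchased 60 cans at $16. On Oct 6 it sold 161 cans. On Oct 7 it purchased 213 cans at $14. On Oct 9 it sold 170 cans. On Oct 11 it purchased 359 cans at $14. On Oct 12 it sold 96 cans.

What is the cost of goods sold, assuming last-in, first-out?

Oct 6, 161 sold [LIFO — newest first]: 60 @ $16 + 101 @ $13 = $2,273
Oct 9, 170 sold [LIFO — newest first]: 170 @ $14 = $2,380
Oct 12, 96 sold [LIFO — newest first]: 96 @ $14 = $1,344
Total COGS = $2,273 + $2,380 + $1,344 = $5,997
Ending inventory: 34 @ $13 + 43 @ $14 + 263 @ $14 = $4,726

COGS = $5,997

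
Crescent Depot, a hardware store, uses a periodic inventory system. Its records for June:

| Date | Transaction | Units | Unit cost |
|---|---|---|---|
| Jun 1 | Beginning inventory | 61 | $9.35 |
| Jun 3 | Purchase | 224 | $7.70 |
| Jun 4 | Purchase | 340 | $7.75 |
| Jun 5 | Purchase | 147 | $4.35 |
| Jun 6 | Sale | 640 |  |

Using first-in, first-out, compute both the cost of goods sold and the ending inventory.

Jun 6, 640 sold [FIFO — oldest first]: 61 @ $9.35 + 224 @ $7.70 + 340 @ $7.75 + 15 @ $4.35 = $4,995.40
Ending inventory: 132 @ $4.35 = $574.20
Check: goods available $5,569.60 = COGS $4,995.40 + ending $574.20

COGS = $4,995.40; ending inventory = $574.20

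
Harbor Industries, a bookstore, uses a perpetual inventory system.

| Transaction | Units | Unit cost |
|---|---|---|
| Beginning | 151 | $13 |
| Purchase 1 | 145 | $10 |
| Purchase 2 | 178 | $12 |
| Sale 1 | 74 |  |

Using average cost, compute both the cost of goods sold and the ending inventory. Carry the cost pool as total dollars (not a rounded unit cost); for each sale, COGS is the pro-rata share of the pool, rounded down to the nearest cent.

After Beginning: 151 on hand, pool $1,963.00 (≈ $13.0000 each)
After Purchase 1: 296 on hand, pool $3,413.00 (≈ $11.5304 each)
After Purchase 2: 474 on hand, pool $5,549.00 (≈ $11.7068 each)
Sale 1, sell 74: 74/474 × $5,549.00 → $866.29
Ending inventory (cost pool remaining) = $4,682.71

COGS = $866.29; ending inventory = $4,682.71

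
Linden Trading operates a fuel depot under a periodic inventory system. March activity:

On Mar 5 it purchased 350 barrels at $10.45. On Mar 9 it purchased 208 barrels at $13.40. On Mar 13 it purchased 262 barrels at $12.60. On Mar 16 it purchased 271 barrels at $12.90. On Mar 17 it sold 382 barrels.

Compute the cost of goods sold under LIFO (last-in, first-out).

COGS = $4,894.50

Mar 17, 382 sold [LIFO — newest first]: 271 @ $12.90 + 111 @ $12.60 = $4,894.50
Ending inventory: 350 @ $10.45 + 208 @ $13.40 + 151 @ $12.60 = $8,347.30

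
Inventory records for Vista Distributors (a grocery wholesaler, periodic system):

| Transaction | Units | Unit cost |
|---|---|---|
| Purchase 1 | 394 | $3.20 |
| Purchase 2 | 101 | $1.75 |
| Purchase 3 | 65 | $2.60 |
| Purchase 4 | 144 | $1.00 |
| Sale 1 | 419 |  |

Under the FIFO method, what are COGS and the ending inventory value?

COGS = $1,304.55; ending inventory = $446.00

Sale 1 (419) [FIFO — oldest first]: 394 @ $3.20 + 25 @ $1.75 = $1,304.55
Ending inventory: 76 @ $1.75 + 65 @ $2.60 + 144 @ $1.00 = $446.00
Check: goods available $1,750.55 = COGS $1,304.55 + ending $446.00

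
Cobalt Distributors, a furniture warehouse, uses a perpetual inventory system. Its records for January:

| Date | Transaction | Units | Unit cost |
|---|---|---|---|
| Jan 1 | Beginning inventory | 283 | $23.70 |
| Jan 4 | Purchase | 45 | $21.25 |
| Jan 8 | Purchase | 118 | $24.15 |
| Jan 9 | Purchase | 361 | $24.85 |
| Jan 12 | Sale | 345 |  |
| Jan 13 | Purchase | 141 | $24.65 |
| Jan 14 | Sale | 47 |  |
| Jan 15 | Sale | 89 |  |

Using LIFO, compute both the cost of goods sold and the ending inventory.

COGS = $11,925.65; ending inventory = $11,033.90

Jan 12, 345 sold [LIFO — newest first]: 345 @ $24.85 = $8,573.25
Jan 14, 47 sold [LIFO — newest first]: 47 @ $24.65 = $1,158.55
Jan 15, 89 sold [LIFO — newest first]: 89 @ $24.65 = $2,193.85
Total COGS = $8,573.25 + $1,158.55 + $2,193.85 = $11,925.65
Ending inventory: 283 @ $23.70 + 45 @ $21.25 + 118 @ $24.15 + 16 @ $24.85 + 5 @ $24.65 = $11,033.90
Check: goods available $22,959.55 = COGS $11,925.65 + ending $11,033.90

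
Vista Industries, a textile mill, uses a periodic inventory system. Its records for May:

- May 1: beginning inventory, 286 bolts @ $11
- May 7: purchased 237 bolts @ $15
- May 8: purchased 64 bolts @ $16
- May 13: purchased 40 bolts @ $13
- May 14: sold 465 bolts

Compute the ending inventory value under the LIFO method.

Ending inventory = $1,782

May 14, 465 sold [LIFO — newest first]: 40 @ $13 + 64 @ $16 + 237 @ $15 + 124 @ $11 = $6,463
Ending inventory: 162 @ $11 = $1,782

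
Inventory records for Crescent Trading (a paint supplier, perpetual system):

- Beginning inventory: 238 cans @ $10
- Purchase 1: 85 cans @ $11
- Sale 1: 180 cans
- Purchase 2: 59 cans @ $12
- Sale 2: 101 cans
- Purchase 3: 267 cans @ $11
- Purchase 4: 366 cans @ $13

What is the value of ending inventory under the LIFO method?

Sale 1 (180) [LIFO — newest first]: 85 @ $11 + 95 @ $10 = $1,885
Sale 2 (101) [LIFO — newest first]: 59 @ $12 + 42 @ $10 = $1,128
Total COGS = $1,885 + $1,128 = $3,013
Ending inventory: 101 @ $10 + 267 @ $11 + 366 @ $13 = $8,705
Check: goods available $11,718 = COGS $3,013 + ending $8,705

Ending inventory = $8,705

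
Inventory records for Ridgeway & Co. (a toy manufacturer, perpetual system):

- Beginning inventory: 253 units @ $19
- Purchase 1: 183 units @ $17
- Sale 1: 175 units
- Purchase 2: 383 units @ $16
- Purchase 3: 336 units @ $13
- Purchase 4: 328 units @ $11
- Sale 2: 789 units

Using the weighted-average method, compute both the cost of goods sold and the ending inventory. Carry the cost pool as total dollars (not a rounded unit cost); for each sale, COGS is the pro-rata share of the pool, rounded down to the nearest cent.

After Beginning: 253 on hand, pool $4,807.00 (≈ $19.0000 each)
After Purchase 1: 436 on hand, pool $7,918.00 (≈ $18.1606 each)
Sale 1, sell 175: 175/436 × $7,918.00 → $3,178.09
After Purchase 2: 644 on hand, pool $10,867.91 (≈ $16.8756 each)
After Purchase 3: 980 on hand, pool $15,235.91 (≈ $15.5468 each)
After Purchase 4: 1308 on hand, pool $18,843.91 (≈ $14.4067 each)
Sale 2, sell 789: 789/1308 × $18,843.91 → $11,366.85
Total COGS = $3,178.09 + $11,366.85 = $14,544.94
Ending inventory (cost pool remaining) = $7,477.06

COGS = $14,544.94; ending inventory = $7,477.06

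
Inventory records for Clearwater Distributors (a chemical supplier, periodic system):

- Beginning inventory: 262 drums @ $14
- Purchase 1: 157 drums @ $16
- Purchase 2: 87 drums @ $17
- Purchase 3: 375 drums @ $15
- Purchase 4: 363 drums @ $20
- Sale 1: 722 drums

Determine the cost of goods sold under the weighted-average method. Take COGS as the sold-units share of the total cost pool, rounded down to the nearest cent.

COGS = $11,923.44

Sale 1, sell 722: 722/1244 × $20,544.00 → $11,923.44
Ending inventory (cost pool remaining) = $8,620.56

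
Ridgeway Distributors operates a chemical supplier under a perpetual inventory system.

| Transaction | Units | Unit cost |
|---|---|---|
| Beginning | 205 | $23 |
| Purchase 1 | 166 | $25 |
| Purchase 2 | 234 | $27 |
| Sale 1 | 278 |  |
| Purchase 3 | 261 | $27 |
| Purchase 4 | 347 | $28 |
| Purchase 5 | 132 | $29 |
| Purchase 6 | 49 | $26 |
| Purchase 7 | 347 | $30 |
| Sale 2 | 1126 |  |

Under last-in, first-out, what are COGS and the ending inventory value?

Sale 1 (278) [LIFO — newest first]: 234 @ $27 + 44 @ $25 = $7,418
Sale 2 (1126) [LIFO — newest first]: 347 @ $30 + 49 @ $26 + 132 @ $29 + 347 @ $28 + 251 @ $27 = $32,005
Total COGS = $7,418 + $32,005 = $39,423
Ending inventory: 205 @ $23 + 122 @ $25 + 10 @ $27 = $8,035
Check: goods available $47,458 = COGS $39,423 + ending $8,035

COGS = $39,423; ending inventory = $8,035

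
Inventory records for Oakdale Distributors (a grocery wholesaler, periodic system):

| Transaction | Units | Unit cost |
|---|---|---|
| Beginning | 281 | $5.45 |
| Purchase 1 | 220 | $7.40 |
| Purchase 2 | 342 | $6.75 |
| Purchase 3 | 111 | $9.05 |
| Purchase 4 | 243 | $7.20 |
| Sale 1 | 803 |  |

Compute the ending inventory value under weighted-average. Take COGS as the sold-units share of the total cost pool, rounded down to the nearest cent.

Sale 1, sell 803: 803/1197 × $8,222.10 → $5,515.74
Ending inventory (cost pool remaining) = $2,706.36
Check: goods available $8,222.10 = COGS $5,515.74 + ending $2,706.36

Ending inventory = $2,706.36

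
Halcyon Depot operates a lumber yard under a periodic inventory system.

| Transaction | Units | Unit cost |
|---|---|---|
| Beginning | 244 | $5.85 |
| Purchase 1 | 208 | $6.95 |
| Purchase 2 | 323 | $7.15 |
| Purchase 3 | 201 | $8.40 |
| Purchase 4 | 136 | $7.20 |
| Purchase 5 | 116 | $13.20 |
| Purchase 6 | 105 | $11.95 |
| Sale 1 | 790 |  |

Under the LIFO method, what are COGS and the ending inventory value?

Sale 1 (790) [LIFO — newest first]: 105 @ $11.95 + 116 @ $13.20 + 136 @ $7.20 + 201 @ $8.40 + 232 @ $7.15 = $7,112.35
Ending inventory: 244 @ $5.85 + 208 @ $6.95 + 91 @ $7.15 = $3,523.65

COGS = $7,112.35; ending inventory = $3,523.65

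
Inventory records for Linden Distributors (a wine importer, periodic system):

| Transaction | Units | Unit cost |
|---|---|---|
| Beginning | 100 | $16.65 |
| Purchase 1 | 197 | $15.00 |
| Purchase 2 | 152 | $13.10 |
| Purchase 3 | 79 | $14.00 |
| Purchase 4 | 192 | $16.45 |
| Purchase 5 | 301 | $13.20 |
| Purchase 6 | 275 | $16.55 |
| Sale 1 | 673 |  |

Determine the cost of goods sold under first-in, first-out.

COGS = $10,102.45

Sale 1 (673) [FIFO — oldest first]: 100 @ $16.65 + 197 @ $15.00 + 152 @ $13.10 + 79 @ $14.00 + 145 @ $16.45 = $10,102.45
Ending inventory: 47 @ $16.45 + 301 @ $13.20 + 275 @ $16.55 = $9,297.60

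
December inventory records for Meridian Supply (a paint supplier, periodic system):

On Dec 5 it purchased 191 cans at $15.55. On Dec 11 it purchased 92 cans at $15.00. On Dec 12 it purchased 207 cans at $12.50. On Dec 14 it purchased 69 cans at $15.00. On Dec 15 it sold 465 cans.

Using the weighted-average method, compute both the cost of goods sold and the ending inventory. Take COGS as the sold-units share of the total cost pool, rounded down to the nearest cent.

Dec 15, sell 465: 465/559 × $7,972.55 → $6,631.90
Ending inventory (cost pool remaining) = $1,340.65

COGS = $6,631.90; ending inventory = $1,340.65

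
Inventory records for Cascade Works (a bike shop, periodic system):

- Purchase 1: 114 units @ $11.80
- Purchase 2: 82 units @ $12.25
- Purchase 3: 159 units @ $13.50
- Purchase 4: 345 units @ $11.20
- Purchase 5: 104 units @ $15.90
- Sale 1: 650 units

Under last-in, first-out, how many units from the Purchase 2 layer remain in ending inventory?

40

Sale 1 (650) [LIFO — newest first]: 104 @ $15.90 + 345 @ $11.20 + 159 @ $13.50 + 42 @ $12.25 = $8,178.60
Ending inventory: 114 @ $11.80 + 40 @ $12.25 = $1,835.20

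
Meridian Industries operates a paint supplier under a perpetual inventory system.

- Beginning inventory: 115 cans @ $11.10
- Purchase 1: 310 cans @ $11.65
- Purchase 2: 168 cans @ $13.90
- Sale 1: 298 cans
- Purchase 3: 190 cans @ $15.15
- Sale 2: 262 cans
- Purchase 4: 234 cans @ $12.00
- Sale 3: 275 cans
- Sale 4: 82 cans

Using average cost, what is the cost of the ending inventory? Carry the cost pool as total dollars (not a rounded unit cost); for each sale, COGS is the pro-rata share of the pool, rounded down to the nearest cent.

After Beginning: 115 on hand, pool $1,276.50 (≈ $11.1000 each)
After Purchase 1: 425 on hand, pool $4,888.00 (≈ $11.5012 each)
After Purchase 2: 593 on hand, pool $7,223.20 (≈ $12.1808 each)
Sale 1, sell 298: 298/593 × $7,223.20 → $3,629.87
After Purchase 3: 485 on hand, pool $6,471.83 (≈ $13.3440 each)
Sale 2, sell 262: 262/485 × $6,471.83 → $3,496.12
After Purchase 4: 457 on hand, pool $5,783.71 (≈ $12.6558 each)
Sale 3, sell 275: 275/457 × $5,783.71 → $3,480.35
Sale 4, sell 82: 82/182 × $2,303.36 → $1,037.77
Total COGS = $3,629.87 + $3,496.12 + $3,480.35 + $1,037.77 = $11,644.11
Ending inventory (cost pool remaining) = $1,265.59

Ending inventory = $1,265.59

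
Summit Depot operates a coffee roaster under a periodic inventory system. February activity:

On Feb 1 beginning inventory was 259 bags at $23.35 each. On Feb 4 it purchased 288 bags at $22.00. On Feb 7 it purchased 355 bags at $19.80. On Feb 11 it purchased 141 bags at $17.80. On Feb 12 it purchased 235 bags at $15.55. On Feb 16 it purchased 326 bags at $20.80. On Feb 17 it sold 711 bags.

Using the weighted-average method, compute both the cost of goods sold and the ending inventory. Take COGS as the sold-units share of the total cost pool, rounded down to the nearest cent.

Feb 17, sell 711: 711/1604 × $32,357.50 → $14,343.00
Ending inventory (cost pool remaining) = $18,014.50

COGS = $14,343.00; ending inventory = $18,014.50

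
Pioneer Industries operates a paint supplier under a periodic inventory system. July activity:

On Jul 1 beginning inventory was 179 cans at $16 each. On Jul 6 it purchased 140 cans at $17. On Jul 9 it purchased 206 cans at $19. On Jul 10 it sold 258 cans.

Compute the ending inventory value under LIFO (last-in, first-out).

Jul 10, 258 sold [LIFO — newest first]: 206 @ $19 + 52 @ $17 = $4,798
Ending inventory: 179 @ $16 + 88 @ $17 = $4,360

Ending inventory = $4,360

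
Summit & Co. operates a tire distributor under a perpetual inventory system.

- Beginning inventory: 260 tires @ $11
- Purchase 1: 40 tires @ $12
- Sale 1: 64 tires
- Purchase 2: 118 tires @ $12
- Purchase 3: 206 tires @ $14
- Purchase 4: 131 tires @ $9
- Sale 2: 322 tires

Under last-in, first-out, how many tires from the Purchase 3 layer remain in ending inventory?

15

Sale 1 (64) [LIFO — newest first]: 40 @ $12 + 24 @ $11 = $744
Sale 2 (322) [LIFO — newest first]: 131 @ $9 + 191 @ $14 = $3,853
Total COGS = $744 + $3,853 = $4,597
Ending inventory: 236 @ $11 + 118 @ $12 + 15 @ $14 = $4,222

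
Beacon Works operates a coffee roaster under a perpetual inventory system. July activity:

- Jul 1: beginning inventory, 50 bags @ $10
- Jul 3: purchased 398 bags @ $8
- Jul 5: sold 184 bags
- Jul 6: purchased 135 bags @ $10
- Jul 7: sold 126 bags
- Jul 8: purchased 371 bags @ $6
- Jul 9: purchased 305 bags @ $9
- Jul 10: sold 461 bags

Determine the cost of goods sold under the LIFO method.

COGS = $6,413

Jul 5, 184 sold [LIFO — newest first]: 184 @ $8 = $1,472
Jul 7, 126 sold [LIFO — newest first]: 126 @ $10 = $1,260
Jul 10, 461 sold [LIFO — newest first]: 305 @ $9 + 156 @ $6 = $3,681
Total COGS = $1,472 + $1,260 + $3,681 = $6,413
Ending inventory: 50 @ $10 + 214 @ $8 + 9 @ $10 + 215 @ $6 = $3,592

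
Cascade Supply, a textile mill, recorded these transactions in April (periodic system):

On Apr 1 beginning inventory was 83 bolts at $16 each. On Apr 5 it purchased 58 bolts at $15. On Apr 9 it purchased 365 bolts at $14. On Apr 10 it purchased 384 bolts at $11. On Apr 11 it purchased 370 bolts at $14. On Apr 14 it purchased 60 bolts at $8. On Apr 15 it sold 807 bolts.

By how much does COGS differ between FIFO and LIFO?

$812

FIFO COGS: 83 @ $16 + 58 @ $15 + 365 @ $14 + 301 @ $11 = $10,619
LIFO COGS: 60 @ $8 + 370 @ $14 + 377 @ $11 = $9,807
Difference = |$10,619 − $9,807| = $812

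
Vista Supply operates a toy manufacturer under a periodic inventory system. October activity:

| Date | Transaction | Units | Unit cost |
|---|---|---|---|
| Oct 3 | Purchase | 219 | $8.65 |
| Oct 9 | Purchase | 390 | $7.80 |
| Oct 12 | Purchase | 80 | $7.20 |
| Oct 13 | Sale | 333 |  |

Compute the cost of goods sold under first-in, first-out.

COGS = $2,783.55

Oct 13, 333 sold [FIFO — oldest first]: 219 @ $8.65 + 114 @ $7.80 = $2,783.55
Ending inventory: 276 @ $7.80 + 80 @ $7.20 = $2,728.80
Check: goods available $5,512.35 = COGS $2,783.55 + ending $2,728.80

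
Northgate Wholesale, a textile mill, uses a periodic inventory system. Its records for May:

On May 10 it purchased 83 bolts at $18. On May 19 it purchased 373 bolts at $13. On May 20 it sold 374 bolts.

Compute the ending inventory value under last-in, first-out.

May 20, 374 sold [LIFO — newest first]: 373 @ $13 + 1 @ $18 = $4,867
Ending inventory: 82 @ $18 = $1,476
Check: goods available $6,343 = COGS $4,867 + ending $1,476

Ending inventory = $1,476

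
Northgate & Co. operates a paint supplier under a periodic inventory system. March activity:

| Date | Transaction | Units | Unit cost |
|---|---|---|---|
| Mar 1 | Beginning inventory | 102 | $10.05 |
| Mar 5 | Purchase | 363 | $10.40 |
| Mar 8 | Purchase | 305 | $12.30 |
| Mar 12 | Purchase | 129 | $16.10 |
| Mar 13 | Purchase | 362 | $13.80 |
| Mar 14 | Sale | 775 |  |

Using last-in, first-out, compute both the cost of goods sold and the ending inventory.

COGS = $10,565.70; ending inventory = $5,058.60

Mar 14, 775 sold [LIFO — newest first]: 362 @ $13.80 + 129 @ $16.10 + 284 @ $12.30 = $10,565.70
Ending inventory: 102 @ $10.05 + 363 @ $10.40 + 21 @ $12.30 = $5,058.60
Check: goods available $15,624.30 = COGS $10,565.70 + ending $5,058.60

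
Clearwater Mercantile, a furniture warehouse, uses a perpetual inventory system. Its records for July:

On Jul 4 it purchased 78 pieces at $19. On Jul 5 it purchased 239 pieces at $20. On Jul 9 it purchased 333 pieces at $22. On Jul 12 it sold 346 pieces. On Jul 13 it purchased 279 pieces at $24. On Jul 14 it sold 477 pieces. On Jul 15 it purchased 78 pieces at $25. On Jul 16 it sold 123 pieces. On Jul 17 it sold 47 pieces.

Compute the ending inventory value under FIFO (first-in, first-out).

Jul 12, 346 sold [FIFO — oldest first]: 78 @ $19 + 239 @ $20 + 29 @ $22 = $6,900
Jul 14, 477 sold [FIFO — oldest first]: 304 @ $22 + 173 @ $24 = $10,840
Jul 16, 123 sold [FIFO — oldest first]: 106 @ $24 + 17 @ $25 = $2,969
Jul 17, 47 sold [FIFO — oldest first]: 47 @ $25 = $1,175
Total COGS = $6,900 + $10,840 + $2,969 + $1,175 = $21,884
Ending inventory: 14 @ $25 = $350

Ending inventory = $350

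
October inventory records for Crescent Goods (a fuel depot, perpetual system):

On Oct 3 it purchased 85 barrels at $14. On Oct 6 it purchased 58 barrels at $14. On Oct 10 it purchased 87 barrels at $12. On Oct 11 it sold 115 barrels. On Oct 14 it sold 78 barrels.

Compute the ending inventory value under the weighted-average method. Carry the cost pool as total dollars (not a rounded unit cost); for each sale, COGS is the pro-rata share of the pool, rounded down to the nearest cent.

Ending inventory = $490.01

After Oct 3: 85 on hand, pool $1,190.00 (≈ $14.0000 each)
After Oct 6: 143 on hand, pool $2,002.00 (≈ $14.0000 each)
After Oct 10: 230 on hand, pool $3,046.00 (≈ $13.2435 each)
Oct 11, sell 115: 115/230 × $3,046.00 → $1,523.00
Oct 14, sell 78: 78/115 × $1,523.00 → $1,032.99
Total COGS = $1,523.00 + $1,032.99 = $2,555.99
Ending inventory (cost pool remaining) = $490.01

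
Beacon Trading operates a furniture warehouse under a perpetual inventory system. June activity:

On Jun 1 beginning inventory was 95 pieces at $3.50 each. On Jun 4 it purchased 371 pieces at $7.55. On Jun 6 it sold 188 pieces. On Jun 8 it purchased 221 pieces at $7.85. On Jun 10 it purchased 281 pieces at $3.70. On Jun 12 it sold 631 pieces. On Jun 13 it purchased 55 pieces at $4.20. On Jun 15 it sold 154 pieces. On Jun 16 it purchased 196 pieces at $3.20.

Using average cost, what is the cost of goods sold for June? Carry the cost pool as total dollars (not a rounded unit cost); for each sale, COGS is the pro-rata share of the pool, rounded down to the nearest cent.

COGS = $5,865.05

After Jun 1: 95 on hand, pool $332.50 (≈ $3.5000 each)
After Jun 4: 466 on hand, pool $3,133.55 (≈ $6.7244 each)
Jun 6, sell 188: 188/466 × $3,133.55 → $1,264.17
After Jun 8: 499 on hand, pool $3,604.23 (≈ $7.2229 each)
After Jun 10: 780 on hand, pool $4,643.93 (≈ $5.9538 each)
Jun 12, sell 631: 631/780 × $4,643.93 → $3,756.82
After Jun 13: 204 on hand, pool $1,118.11 (≈ $5.4809 each)
Jun 15, sell 154: 154/204 × $1,118.11 → $844.06
After Jun 16: 246 on hand, pool $901.25 (≈ $3.6636 each)
Total COGS = $1,264.17 + $3,756.82 + $844.06 = $5,865.05
Ending inventory (cost pool remaining) = $901.25
Check: goods available $6,766.30 = COGS $5,865.05 + ending $901.25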